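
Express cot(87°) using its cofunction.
cot(87°) = tan(90° - 87°) = tan(3°)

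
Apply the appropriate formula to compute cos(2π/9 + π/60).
cos(2π/9 + π/60) = cos 2π/9 cos π/60 - sin 2π/9 sin π/60 = 0.7314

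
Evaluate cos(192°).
cos(192°) = -0.9781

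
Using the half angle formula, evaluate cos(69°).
cos(69°) = √((1 + cos 138°)/2) = 0.3584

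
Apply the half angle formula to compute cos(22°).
cos(22°) = √((1 + cos 44°)/2) = 0.9272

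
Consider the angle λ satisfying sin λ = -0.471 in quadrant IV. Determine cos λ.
cos λ = √(1 - sin²λ) = 0.8821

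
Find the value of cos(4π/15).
cos(4π/15) = 0.6691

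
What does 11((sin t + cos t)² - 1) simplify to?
11((sin t + cos t)² - 1) = 11(sin(2t)) (using Pythagorean + double angle)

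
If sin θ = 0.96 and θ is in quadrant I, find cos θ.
cos θ = 0.28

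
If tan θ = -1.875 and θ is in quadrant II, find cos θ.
cos θ = -0.4706 (using tan²θ + 1 = sec²θ)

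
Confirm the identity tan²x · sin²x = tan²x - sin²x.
RHS = sin²x/cos²x - sin²x = sin²x(1/cos²x - 1) = sin²x · (1 - cos²x)/cos²x = sin²x · sin²x/cos²x = sin²x · tan²x = LHS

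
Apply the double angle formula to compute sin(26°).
sin(26°) = 2 sin 13° cos 13° = 0.4384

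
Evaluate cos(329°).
cos(329°) = 0.8572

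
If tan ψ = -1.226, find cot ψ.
cot ψ = 1/tan ψ = -0.8157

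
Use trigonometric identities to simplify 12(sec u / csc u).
12(sec u / csc u) = 12(tan u) (using Reciprocal identities)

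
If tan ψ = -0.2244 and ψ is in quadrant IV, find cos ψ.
cos ψ = 0.9757 (using tan²ψ + 1 = sec²ψ)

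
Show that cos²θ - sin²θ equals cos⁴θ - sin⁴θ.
RHS = (cos²θ - sin²θ)(cos²θ + sin²θ) = (cos²θ - sin²θ) · 1 = cos²θ - sin²θ = LHS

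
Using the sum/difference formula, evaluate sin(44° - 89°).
sin(44° - 89°) = sin 44° cos 89° - cos 44° sin 89° = -√2/2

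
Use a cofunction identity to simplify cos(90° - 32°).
cos(90° - 32°) = sin(32°)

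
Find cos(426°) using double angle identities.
cos(426°) = cos²213° - sin²213° = 0.4067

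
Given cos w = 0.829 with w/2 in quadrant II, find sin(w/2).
sin(w/2) = ±√((1 - cos w)/2); positive since w/2 ∈ QII, so sin(w/2) = 0.2924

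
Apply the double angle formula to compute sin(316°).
sin(316°) = 2 sin 158° cos 158° = -0.6947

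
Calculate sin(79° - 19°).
sin(79° - 19°) = sin 79° cos 19° - cos 79° sin 19° = √3/2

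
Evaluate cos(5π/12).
cos(5π/12) = (√6-√2)/4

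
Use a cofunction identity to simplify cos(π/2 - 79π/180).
cos(π/2 - 79π/180) = sin(79π/180)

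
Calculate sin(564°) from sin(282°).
sin(564°) = 2 sin 282° cos 282° = -0.4067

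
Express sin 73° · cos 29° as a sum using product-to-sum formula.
sin 73° cos 29° = (1/2)[sin(73°+29°) + sin(73°-29°)]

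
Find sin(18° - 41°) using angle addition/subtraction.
sin(18° - 41°) = sin 18° cos 41° - cos 18° sin 41° = -0.3907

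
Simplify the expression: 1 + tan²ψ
1 + tan²ψ = sec²ψ (using Pythagorean identity)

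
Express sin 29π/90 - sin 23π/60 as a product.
sin 29π/90 - sin 23π/60 = 2 cos(127π/360) sin(-11π/360)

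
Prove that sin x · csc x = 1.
LHS = sin x · (1/sin x) = 1 = RHS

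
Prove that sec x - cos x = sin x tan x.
LHS = 1/cos x - cos x = (1 - cos²x)/cos x = sin²x/cos x = sin x · (sin x/cos x) = sin x tan x = RHS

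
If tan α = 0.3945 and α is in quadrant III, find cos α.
cos α = -0.9302 (using tan²α + 1 = sec²α)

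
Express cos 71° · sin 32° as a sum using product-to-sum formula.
cos 71° sin 32° = (1/2)[sin(71°+32°) - sin(71°-32°)]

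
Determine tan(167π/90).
tan(167π/90) = -0.4877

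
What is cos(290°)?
cos(290°) = 0.342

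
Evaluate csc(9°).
csc(9°) = 6.392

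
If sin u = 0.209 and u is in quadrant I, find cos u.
cos u = 0.9779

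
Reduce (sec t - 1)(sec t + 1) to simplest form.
(sec t - 1)(sec t + 1) = tan²t (using Diff. of squares)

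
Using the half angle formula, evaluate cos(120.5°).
cos(120.5°) = -√((1 + cos 241°)/2) = -0.5075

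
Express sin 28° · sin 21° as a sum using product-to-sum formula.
sin 28° sin 21° = (1/2)[cos(28°-21°) - cos(28°+21°)]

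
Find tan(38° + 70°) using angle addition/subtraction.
tan(38° + 70°) = (tan 38° + tan 70°)/(1 - tan 38° tan 70°) = -3.078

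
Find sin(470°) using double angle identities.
sin(470°) = 2 sin 235° cos 235° = 0.9397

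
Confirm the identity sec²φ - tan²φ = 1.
LHS = 1/cos²φ - sin²φ/cos²φ = (1 - sin²φ)/cos²φ = cos²φ/cos²φ = 1 = RHS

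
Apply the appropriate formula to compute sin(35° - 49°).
sin(35° - 49°) = sin 35° cos 49° - cos 35° sin 49° = -0.2419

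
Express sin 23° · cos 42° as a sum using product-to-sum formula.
sin 23° cos 42° = (1/2)[sin(23°+42°) + sin(23°-42°)]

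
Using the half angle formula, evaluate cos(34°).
cos(34°) = √((1 + cos 68°)/2) = 0.829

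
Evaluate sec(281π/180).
sec(281π/180) = 5.241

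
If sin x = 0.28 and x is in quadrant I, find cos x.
cos x = 0.96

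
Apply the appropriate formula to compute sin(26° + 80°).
sin(26° + 80°) = sin 26° cos 80° + cos 26° sin 80° = 0.9613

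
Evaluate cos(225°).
cos(225°) = -√2/2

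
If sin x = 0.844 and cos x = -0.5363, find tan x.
tan x = sin x / cos x = -1.574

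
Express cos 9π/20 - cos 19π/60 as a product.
cos 9π/20 - cos 19π/60 = -2 sin(23π/60) sin(π/15)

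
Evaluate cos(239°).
cos(239°) = -0.515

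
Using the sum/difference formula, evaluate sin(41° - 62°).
sin(41° - 62°) = sin 41° cos 62° - cos 41° sin 62° = -0.3584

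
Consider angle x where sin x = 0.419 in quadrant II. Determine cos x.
cos x = ±√(1 - sin²x) = -0.908 (negative in QII)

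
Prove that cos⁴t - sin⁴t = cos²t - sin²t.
LHS = (cos²t - sin²t)(cos²t + sin²t) = (cos²t - sin²t) · 1 = cos²t - sin²t = RHS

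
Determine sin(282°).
sin(282°) = -0.9781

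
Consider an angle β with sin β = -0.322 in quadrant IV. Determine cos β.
cos β = √(1 - sin²β) = 0.9467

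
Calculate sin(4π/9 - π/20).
sin(4π/9 - π/20) = sin 4π/9 cos π/20 - cos 4π/9 sin π/20 = 0.9455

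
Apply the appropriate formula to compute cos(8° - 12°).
cos(8° - 12°) = cos 8° cos 12° + sin 8° sin 12° = 0.9976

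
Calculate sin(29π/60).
sin(29π/60) = 0.9986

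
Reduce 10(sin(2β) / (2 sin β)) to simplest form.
10(sin(2β) / (2 sin β)) = 10(cos β) (using Double angle)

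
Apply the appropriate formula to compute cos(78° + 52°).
cos(78° + 52°) = cos 78° cos 52° - sin 78° sin 52° = -0.6428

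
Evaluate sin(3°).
sin(3°) = 0.05234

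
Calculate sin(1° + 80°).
sin(1° + 80°) = sin 1° cos 80° + cos 1° sin 80° = 0.9877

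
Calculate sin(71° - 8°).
sin(71° - 8°) = sin 71° cos 8° - cos 71° sin 8° = 0.891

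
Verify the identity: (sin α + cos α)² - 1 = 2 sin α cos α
LHS = sin²α + 2 sin α cos α + cos²α - 1 = (sin²α + cos²α) + 2 sin α cos α - 1 = 1 + 2 sin α cos α - 1 = 2 sin α cos α = RHS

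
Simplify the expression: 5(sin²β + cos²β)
5(sin²β + cos²β) = 5 (using Pythagorean identity)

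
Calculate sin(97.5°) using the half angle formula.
sin(97.5°) = √((1 - cos 195°)/2) = 0.9914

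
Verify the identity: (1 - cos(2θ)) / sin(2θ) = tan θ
LHS = 2sin²θ / (2 sin θ cos θ) = sin θ/cos θ = tan θ = RHS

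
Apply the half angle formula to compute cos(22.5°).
cos(22.5°) = √((1 + cos 45°)/2) = √(2+√2)/2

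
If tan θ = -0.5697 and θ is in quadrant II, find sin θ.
sin θ = 0.495 (using tan²θ + 1 = sec²θ)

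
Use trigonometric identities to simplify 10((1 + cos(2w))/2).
10((1 + cos(2w))/2) = 10(cos²w) (using Power reduction)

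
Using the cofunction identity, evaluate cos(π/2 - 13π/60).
cos(π/2 - 13π/60) = sin(13π/60) = 0.6293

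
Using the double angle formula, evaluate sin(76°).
sin(76°) = 2 sin 38° cos 38° = 0.9703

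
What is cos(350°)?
cos(350°) = 0.9848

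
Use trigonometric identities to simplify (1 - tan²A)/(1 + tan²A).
(1 - tan²A)/(1 + tan²A) = cos(2A) (using Double angle)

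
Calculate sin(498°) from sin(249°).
sin(498°) = 2 sin 249° cos 249° = 0.6691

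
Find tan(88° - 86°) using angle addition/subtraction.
tan(88° - 86°) = (tan 88° - tan 86°)/(1 + tan 88° tan 86°) = 0.03492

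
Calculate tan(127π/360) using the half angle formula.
tan(127π/360) = sin 127π/180 / (1 + cos 127π/180) = 2.006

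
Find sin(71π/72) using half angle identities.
sin(71π/72) = √((1 - cos 71π/36)/2) = 0.04362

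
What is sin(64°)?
sin(64°) = 0.8988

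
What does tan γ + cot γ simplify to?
tan γ + cot γ = sec γ csc γ (using Quotient identities)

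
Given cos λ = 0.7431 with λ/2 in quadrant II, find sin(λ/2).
sin(λ/2) = ±√((1 - cos λ)/2); positive since λ/2 ∈ QII, so sin(λ/2) = 0.3584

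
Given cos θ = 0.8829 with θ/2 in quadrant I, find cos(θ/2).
cos(θ/2) = ±√((1 + cos θ)/2); positive since θ/2 ∈ QI, so cos(θ/2) = 0.9703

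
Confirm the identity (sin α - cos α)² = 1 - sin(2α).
LHS = sin²α - 2 sin α cos α + cos²α = (sin²α + cos²α) - 2 sin α cos α = 1 - sin(2α) = RHS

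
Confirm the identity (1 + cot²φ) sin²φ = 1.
LHS = csc²φ · sin²φ = (1/sin²φ) · sin²φ = 1 = RHS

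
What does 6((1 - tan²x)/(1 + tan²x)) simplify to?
6((1 - tan²x)/(1 + tan²x)) = 6(cos(2x)) (using Double angle)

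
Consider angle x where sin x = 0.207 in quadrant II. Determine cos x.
cos x = ±√(1 - sin²x) = -0.9783 (negative in QII)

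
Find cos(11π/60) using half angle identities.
cos(11π/60) = √((1 + cos 11π/30)/2) = 0.8387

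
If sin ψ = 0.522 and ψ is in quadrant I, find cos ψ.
cos ψ = 0.8529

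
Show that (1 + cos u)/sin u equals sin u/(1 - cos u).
RHS = sin u(1 + cos u) / ((1 - cos u)(1 + cos u)) = sin u(1 + cos u) / (1 - cos²u) = sin u(1 + cos u) / sin²u = (1 + cos u)/sin u = LHS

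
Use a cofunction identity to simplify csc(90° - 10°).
csc(90° - 10°) = sec(10°)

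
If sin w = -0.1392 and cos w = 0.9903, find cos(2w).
cos(2w) = cos²w - sin²w = 0.9613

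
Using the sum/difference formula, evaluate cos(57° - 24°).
cos(57° - 24°) = cos 57° cos 24° + sin 57° sin 24° = 0.8387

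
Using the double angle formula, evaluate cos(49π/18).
cos(49π/18) = cos²49π/36 - sin²49π/36 = -0.6428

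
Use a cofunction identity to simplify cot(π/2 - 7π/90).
cot(π/2 - 7π/90) = tan(7π/90)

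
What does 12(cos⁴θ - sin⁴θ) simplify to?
12(cos⁴θ - sin⁴θ) = 12(cos(2θ)) (using Factoring + double angle)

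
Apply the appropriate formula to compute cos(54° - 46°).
cos(54° - 46°) = cos 54° cos 46° + sin 54° sin 46° = 0.9903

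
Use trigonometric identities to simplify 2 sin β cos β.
2 sin β cos β = sin(2β) (using Double angle)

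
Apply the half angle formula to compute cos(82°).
cos(82°) = √((1 + cos 164°)/2) = 0.1392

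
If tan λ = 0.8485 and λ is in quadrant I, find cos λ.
cos λ = 0.7625 (using tan²λ + 1 = sec²λ)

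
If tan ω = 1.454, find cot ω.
cot ω = 1/tan ω = 0.6878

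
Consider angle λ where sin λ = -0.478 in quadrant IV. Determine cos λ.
cos λ = √(1 - sin²λ) = 0.8784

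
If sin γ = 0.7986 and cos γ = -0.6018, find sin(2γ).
sin(2γ) = 2 sin γ cos γ = -0.9612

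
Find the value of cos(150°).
cos(150°) = -√3/2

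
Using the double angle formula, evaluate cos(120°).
cos(120°) = cos²60° - sin²60° = -1/2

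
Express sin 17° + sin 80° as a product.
sin 17° + sin 80° = 2 sin(48.5°) cos(-31.5°)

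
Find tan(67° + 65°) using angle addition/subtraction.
tan(67° + 65°) = (tan 67° + tan 65°)/(1 - tan 67° tan 65°) = -1.111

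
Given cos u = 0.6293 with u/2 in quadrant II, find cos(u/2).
cos(u/2) = ±√((1 + cos u)/2); negative since u/2 ∈ QII, so cos(u/2) = -0.9026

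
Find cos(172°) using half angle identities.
cos(172°) = -√((1 + cos 344°)/2) = -0.9903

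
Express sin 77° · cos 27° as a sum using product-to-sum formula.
sin 77° cos 27° = (1/2)[sin(77°+27°) + sin(77°-27°)]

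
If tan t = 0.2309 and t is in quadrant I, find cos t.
cos t = 0.9744 (using tan²t + 1 = sec²t)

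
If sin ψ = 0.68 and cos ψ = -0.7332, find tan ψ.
tan ψ = sin ψ / cos ψ = -0.9274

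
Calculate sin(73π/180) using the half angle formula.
sin(73π/180) = √((1 - cos 73π/90)/2) = 0.9563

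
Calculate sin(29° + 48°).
sin(29° + 48°) = sin 29° cos 48° + cos 29° sin 48° = 0.9744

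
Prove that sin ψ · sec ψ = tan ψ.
LHS = sin ψ · (1/cos ψ) = sin ψ/cos ψ = tan ψ = RHS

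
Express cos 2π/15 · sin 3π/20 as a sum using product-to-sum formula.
cos 2π/15 sin 3π/20 = (1/2)[sin(2π/15+3π/20) - sin(2π/15-3π/20)]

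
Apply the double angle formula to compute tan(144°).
tan(144°) = 2 tan 72° / (1 - tan²72°) = -0.7265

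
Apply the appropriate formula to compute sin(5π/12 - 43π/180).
sin(5π/12 - 43π/180) = sin 5π/12 cos 43π/180 - cos 5π/12 sin 43π/180 = 0.5299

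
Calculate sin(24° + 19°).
sin(24° + 19°) = sin 24° cos 19° + cos 24° sin 19° = 0.682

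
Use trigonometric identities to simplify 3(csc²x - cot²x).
3(csc²x - cot²x) = 3 (using Pythagorean identity)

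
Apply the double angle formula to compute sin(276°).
sin(276°) = 2 sin 138° cos 138° = -0.9945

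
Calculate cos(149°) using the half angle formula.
cos(149°) = -√((1 + cos 298°)/2) = -0.8572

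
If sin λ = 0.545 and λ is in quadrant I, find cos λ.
cos λ = 0.8384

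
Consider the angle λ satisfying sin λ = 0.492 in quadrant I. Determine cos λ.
cos λ = √(1 - sin²λ) = 0.8706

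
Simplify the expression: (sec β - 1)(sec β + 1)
(sec β - 1)(sec β + 1) = tan²β (using Diff. of squares)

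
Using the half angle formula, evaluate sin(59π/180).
sin(59π/180) = √((1 - cos 59π/90)/2) = 0.8572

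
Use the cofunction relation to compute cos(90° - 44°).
cos(90° - 44°) = sin(44°) = 0.6947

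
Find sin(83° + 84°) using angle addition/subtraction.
sin(83° + 84°) = sin 83° cos 84° + cos 83° sin 84° = 0.225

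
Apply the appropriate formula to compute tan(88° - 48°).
tan(88° - 48°) = (tan 88° - tan 48°)/(1 + tan 88° tan 48°) = 0.8391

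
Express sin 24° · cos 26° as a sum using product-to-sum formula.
sin 24° cos 26° = (1/2)[sin(24°+26°) + sin(24°-26°)]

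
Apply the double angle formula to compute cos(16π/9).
cos(16π/9) = cos²8π/9 - sin²8π/9 = 0.766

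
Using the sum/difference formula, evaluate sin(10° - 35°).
sin(10° - 35°) = sin 10° cos 35° - cos 10° sin 35° = -0.4226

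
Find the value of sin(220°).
sin(220°) = -0.6428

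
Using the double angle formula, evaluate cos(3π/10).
cos(3π/10) = cos²3π/20 - sin²3π/20 = 0.5878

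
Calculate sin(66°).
sin(66°) = 0.9135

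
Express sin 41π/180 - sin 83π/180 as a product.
sin 41π/180 - sin 83π/180 = 2 cos(31π/90) sin(-7π/60)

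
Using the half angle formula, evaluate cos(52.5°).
cos(52.5°) = √((1 + cos 105°)/2) = 0.6088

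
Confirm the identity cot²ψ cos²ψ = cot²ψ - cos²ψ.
RHS = cos²ψ/sin²ψ - cos²ψ = cos²ψ(1/sin²ψ - 1) = cos²ψ · (1 - sin²ψ)/sin²ψ = cos²ψ · cos²ψ/sin²ψ = cos²ψ · cot²ψ = LHS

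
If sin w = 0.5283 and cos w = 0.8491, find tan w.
tan w = sin w / cos w = 0.6222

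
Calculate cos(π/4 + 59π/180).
cos(π/4 + 59π/180) = cos π/4 cos 59π/180 - sin π/4 sin 59π/180 = -0.2419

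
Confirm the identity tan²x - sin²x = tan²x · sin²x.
LHS = sin²x/cos²x - sin²x = sin²x(1/cos²x - 1) = sin²x · (1 - cos²x)/cos²x = sin²x · sin²x/cos²x = sin²x · tan²x = RHS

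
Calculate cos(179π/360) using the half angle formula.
cos(179π/360) = √((1 + cos 179π/180)/2) = 0.008727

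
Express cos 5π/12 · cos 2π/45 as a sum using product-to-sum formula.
cos 5π/12 cos 2π/45 = (1/2)[cos(5π/12-2π/45) + cos(5π/12+2π/45)]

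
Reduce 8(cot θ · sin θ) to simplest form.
8(cot θ · sin θ) = 8(cos θ) (using Quotient identity)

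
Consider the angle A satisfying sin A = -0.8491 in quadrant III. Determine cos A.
cos A = ±√(1 - sin²A) = -0.5282 (negative in QIII)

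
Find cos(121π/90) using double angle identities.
cos(121π/90) = 2cos²121π/180 - 1 = -0.4695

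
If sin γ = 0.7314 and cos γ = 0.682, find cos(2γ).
cos(2γ) = cos²γ - sin²γ = -0.06982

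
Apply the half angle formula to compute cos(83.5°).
cos(83.5°) = √((1 + cos 167°)/2) = 0.1132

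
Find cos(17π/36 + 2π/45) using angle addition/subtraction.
cos(17π/36 + 2π/45) = cos 17π/36 cos 2π/45 - sin 17π/36 sin 2π/45 = -0.05234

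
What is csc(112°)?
csc(112°) = 1.079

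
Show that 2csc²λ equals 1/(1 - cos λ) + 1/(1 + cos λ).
RHS = [(1 + cos λ) + (1 - cos λ)] / [(1 - cos λ)(1 + cos λ)] = 2/(1 - cos²λ) = 2/sin²λ = 2csc²λ = LHS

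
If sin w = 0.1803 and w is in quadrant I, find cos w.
cos w = 0.9836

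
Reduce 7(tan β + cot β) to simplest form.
7(tan β + cot β) = 7(sec β csc β) (using Quotient identities)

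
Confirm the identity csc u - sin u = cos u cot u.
LHS = 1/sin u - sin u = (1 - sin²u)/sin u = cos²u/sin u = cos u · (cos u/sin u) = cos u cot u = RHS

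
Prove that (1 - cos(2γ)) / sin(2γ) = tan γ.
LHS = 2sin²γ / (2 sin γ cos γ) = sin γ/cos γ = tan γ = RHS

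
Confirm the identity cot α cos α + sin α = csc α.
LHS = cos²α/sin α + sin α = (cos²α + sin²α)/sin α = 1/sin α = csc α = RHS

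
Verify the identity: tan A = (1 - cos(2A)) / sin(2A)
RHS = 2sin²A / (2 sin A cos A) = sin A/cos A = tan A = LHS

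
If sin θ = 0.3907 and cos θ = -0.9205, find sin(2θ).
sin(2θ) = 2 sin θ cos θ = -0.7193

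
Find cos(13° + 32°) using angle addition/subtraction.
cos(13° + 32°) = cos 13° cos 32° - sin 13° sin 32° = √2/2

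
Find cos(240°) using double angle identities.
cos(240°) = cos²120° - sin²120° = -1/2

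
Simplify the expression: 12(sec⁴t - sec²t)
12(sec⁴t - sec²t) = 12(tan⁴t + tan²t) (using Pythagorean)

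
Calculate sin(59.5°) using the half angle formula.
sin(59.5°) = √((1 - cos 119°)/2) = 0.8616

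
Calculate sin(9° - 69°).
sin(9° - 69°) = sin 9° cos 69° - cos 9° sin 69° = -√3/2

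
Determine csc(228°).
csc(228°) = -1.346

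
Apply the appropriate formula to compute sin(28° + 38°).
sin(28° + 38°) = sin 28° cos 38° + cos 28° sin 38° = 0.9135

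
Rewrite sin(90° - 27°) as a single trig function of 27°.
sin(90° - 27°) = cos(27°)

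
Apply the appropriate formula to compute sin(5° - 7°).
sin(5° - 7°) = sin 5° cos 7° - cos 5° sin 7° = -0.0349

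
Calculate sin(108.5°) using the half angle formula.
sin(108.5°) = √((1 - cos 217°)/2) = 0.9483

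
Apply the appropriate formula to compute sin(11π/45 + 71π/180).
sin(11π/45 + 71π/180) = sin 11π/45 cos 71π/180 + cos 11π/45 sin 71π/180 = 0.9063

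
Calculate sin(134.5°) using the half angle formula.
sin(134.5°) = √((1 - cos 269°)/2) = 0.7133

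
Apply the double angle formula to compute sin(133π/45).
sin(133π/45) = 2 sin 133π/90 cos 133π/90 = 0.1392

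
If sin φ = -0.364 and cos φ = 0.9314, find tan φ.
tan φ = sin φ / cos φ = -0.3908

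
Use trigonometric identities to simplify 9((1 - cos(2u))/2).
9((1 - cos(2u))/2) = 9(sin²u) (using Power reduction)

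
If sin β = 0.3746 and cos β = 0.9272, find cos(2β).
cos(2β) = cos²β - sin²β = 0.7194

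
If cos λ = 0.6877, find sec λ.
sec λ = 1/cos λ = 1.454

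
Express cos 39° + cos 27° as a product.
cos 39° + cos 27° = 2 cos(33°) cos(6°)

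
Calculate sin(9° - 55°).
sin(9° - 55°) = sin 9° cos 55° - cos 9° sin 55° = -0.7193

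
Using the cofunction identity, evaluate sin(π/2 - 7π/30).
sin(π/2 - 7π/30) = cos(7π/30) = 0.7431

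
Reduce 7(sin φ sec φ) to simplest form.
7(sin φ sec φ) = 7(tan φ) (using Reciprocal + quotient)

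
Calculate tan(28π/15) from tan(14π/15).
tan(28π/15) = 2 tan 14π/15 / (1 - tan²14π/15) = -0.4452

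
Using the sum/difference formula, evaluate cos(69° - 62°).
cos(69° - 62°) = cos 69° cos 62° + sin 69° sin 62° = 0.9925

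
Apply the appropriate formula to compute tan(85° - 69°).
tan(85° - 69°) = (tan 85° - tan 69°)/(1 + tan 85° tan 69°) = 0.2867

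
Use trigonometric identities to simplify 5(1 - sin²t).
5(1 - sin²t) = 5(cos²t) (using Pythagorean identity)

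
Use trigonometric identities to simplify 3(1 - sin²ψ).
3(1 - sin²ψ) = 3(cos²ψ) (using Pythagorean identity)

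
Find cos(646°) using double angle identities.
cos(646°) = cos²323° - sin²323° = 0.2756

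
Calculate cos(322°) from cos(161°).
cos(322°) = cos²161° - sin²161° = 0.788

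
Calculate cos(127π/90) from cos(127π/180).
cos(127π/90) = cos²127π/180 - sin²127π/180 = -0.2756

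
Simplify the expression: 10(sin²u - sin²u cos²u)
10(sin²u - sin²u cos²u) = 10(sin⁴u) (using Factoring)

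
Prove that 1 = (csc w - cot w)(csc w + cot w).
RHS = csc²w - cot²w = (1 + cot²w) - cot²w = 1 = LHS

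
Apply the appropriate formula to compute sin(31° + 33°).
sin(31° + 33°) = sin 31° cos 33° + cos 31° sin 33° = 0.8988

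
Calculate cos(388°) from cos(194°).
cos(388°) = cos²194° - sin²194° = 0.8829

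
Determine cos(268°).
cos(268°) = -0.0349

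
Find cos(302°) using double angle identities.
cos(302°) = cos²151° - sin²151° = 0.5299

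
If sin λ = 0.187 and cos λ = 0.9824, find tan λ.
tan λ = sin λ / cos λ = 0.1904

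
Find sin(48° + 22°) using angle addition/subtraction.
sin(48° + 22°) = sin 48° cos 22° + cos 48° sin 22° = 0.9397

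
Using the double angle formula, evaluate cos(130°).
cos(130°) = cos²65° - sin²65° = -0.6428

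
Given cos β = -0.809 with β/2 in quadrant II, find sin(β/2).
sin(β/2) = ±√((1 - cos β)/2); positive since β/2 ∈ QII, so sin(β/2) = 0.9511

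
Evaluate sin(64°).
sin(64°) = 0.8988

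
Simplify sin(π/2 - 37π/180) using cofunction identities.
sin(π/2 - 37π/180) = cos(37π/180)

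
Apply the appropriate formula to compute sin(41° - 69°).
sin(41° - 69°) = sin 41° cos 69° - cos 41° sin 69° = -0.4695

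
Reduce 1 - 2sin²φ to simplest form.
1 - 2sin²φ = cos(2φ) (using Double angle)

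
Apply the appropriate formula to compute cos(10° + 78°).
cos(10° + 78°) = cos 10° cos 78° - sin 10° sin 78° = 0.0349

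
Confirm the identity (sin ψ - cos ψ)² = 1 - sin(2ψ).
LHS = sin²ψ - 2 sin ψ cos ψ + cos²ψ = (sin²ψ + cos²ψ) - 2 sin ψ cos ψ = 1 - sin(2ψ) = RHS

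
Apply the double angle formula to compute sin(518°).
sin(518°) = 2 sin 259° cos 259° = 0.3746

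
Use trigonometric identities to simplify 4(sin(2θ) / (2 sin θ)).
4(sin(2θ) / (2 sin θ)) = 4(cos θ) (using Double angle)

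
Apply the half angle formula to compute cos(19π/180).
cos(19π/180) = √((1 + cos 19π/90)/2) = 0.9455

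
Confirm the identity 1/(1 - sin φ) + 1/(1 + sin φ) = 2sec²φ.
LHS = [(1 + sin φ) + (1 - sin φ)] / [(1 - sin φ)(1 + sin φ)] = 2/(1 - sin²φ) = 2/cos²φ = 2sec²φ = RHS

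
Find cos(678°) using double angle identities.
cos(678°) = cos²339° - sin²339° = 0.7431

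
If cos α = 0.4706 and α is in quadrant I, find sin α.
sin α = 0.8823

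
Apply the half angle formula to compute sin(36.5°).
sin(36.5°) = √((1 - cos 73°)/2) = 0.5948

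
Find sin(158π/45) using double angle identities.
sin(158π/45) = 2 sin 79π/45 cos 79π/45 = -0.9994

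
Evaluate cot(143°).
cot(143°) = -1.327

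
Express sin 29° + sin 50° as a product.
sin 29° + sin 50° = 2 sin(39.5°) cos(-10.5°)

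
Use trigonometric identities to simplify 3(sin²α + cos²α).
3(sin²α + cos²α) = 3 (using Pythagorean identity)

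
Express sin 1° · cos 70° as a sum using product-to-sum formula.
sin 1° cos 70° = (1/2)[sin(1°+70°) + sin(1°-70°)]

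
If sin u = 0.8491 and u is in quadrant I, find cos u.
cos u = 0.5282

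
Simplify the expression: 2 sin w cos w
2 sin w cos w = sin(2w) (using Double angle)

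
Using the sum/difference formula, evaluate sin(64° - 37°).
sin(64° - 37°) = sin 64° cos 37° - cos 64° sin 37° = 0.454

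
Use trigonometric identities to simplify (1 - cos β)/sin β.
(1 - cos β)/sin β = tan(β/2) (using Half angle)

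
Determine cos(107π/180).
cos(107π/180) = -0.2924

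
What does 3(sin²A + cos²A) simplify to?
3(sin²A + cos²A) = 3 (using Pythagorean identity)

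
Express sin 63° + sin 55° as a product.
sin 63° + sin 55° = 2 sin(59°) cos(4°)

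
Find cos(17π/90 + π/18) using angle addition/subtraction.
cos(17π/90 + π/18) = cos 17π/90 cos π/18 - sin 17π/90 sin π/18 = 0.7193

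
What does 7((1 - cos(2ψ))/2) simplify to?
7((1 - cos(2ψ))/2) = 7(sin²ψ) (using Power reduction)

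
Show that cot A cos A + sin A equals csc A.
LHS = cos²A/sin A + sin A = (cos²A + sin²A)/sin A = 1/sin A = csc A = RHS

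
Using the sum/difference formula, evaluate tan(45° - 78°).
tan(45° - 78°) = (tan 45° - tan 78°)/(1 + tan 45° tan 78°) = -0.6494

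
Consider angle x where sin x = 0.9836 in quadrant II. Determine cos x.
cos x = ±√(1 - sin²x) = -0.1804 (negative in QII)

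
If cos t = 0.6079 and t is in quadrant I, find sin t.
sin t = 0.794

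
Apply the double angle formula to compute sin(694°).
sin(694°) = 2 sin 347° cos 347° = -0.4384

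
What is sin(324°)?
sin(324°) = -0.5878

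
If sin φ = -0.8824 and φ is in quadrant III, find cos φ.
cos φ = -0.4705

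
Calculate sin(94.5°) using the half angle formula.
sin(94.5°) = √((1 - cos 189°)/2) = 0.9969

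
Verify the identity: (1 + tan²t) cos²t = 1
LHS = sec²t · cos²t = (1/cos²t) · cos²t = 1 = RHS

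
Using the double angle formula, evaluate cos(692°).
cos(692°) = cos²346° - sin²346° = 0.8829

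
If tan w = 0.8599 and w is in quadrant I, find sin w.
sin w = 0.652 (using tan²w + 1 = sec²w)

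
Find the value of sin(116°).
sin(116°) = 0.8988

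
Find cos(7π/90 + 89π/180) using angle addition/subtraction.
cos(7π/90 + 89π/180) = cos 7π/90 cos 89π/180 - sin 7π/90 sin 89π/180 = -0.225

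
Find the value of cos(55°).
cos(55°) = 0.5736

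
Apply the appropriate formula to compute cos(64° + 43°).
cos(64° + 43°) = cos 64° cos 43° - sin 64° sin 43° = -0.2924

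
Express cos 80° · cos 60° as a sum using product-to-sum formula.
cos 80° cos 60° = (1/2)[cos(80°-60°) + cos(80°+60°)]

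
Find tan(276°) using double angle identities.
tan(276°) = 2 tan 138° / (1 - tan²138°) = -9.514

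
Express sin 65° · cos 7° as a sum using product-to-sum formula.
sin 65° cos 7° = (1/2)[sin(65°+7°) + sin(65°-7°)]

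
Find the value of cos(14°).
cos(14°) = 0.9703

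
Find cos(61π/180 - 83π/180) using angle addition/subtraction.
cos(61π/180 - 83π/180) = cos 61π/180 cos 83π/180 + sin 61π/180 sin 83π/180 = 0.9272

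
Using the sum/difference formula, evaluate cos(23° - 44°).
cos(23° - 44°) = cos 23° cos 44° + sin 23° sin 44° = 0.9336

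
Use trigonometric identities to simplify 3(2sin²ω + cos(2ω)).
3(2sin²ω + cos(2ω)) = 3 (using Double angle)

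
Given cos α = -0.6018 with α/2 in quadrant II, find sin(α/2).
sin(α/2) = ±√((1 - cos α)/2); positive since α/2 ∈ QII, so sin(α/2) = 0.8949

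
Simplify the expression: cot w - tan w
cot w - tan w = 2 cot(2w) (using Double angle)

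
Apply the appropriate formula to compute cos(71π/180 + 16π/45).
cos(71π/180 + 16π/45) = cos 71π/180 cos 16π/45 - sin 71π/180 sin 16π/45 = -√2/2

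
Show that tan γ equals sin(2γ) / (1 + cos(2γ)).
RHS = 2 sin γ cos γ / (2cos²γ) = sin γ/cos γ = tan γ = LHS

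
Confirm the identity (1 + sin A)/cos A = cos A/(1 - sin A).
LHS = (1 + sin A)(1 - sin A) / (cos A(1 - sin A)) = (1 - sin²A) / (cos A(1 - sin A)) = cos²A / (cos A(1 - sin A)) = cos A/(1 - sin A) = RHS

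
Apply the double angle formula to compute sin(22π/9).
sin(22π/9) = 2 sin 11π/9 cos 11π/9 = 0.9848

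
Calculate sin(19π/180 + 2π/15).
sin(19π/180 + 2π/15) = sin 19π/180 cos 2π/15 + cos 19π/180 sin 2π/15 = 0.682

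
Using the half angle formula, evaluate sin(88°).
sin(88°) = √((1 - cos 176°)/2) = 0.9994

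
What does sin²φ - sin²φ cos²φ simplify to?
sin²φ - sin²φ cos²φ = sin⁴φ (using Factoring)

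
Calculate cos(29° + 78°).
cos(29° + 78°) = cos 29° cos 78° - sin 29° sin 78° = -0.2924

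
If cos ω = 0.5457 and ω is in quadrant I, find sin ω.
sin ω = 0.838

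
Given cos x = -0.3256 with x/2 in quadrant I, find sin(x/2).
sin(x/2) = ±√((1 - cos x)/2); positive since x/2 ∈ QI, so sin(x/2) = 0.8141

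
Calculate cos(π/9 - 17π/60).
cos(π/9 - 17π/60) = cos π/9 cos 17π/60 + sin π/9 sin 17π/60 = 0.8572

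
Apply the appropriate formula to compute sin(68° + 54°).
sin(68° + 54°) = sin 68° cos 54° + cos 68° sin 54° = 0.848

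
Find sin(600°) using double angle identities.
sin(600°) = 2 sin 300° cos 300° = -√3/2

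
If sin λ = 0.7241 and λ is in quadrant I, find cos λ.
cos λ = 0.6897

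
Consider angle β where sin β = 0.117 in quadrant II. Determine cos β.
cos β = ±√(1 - sin²β) = -0.9931 (negative in QII)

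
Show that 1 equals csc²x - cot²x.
RHS = 1/sin²x - cos²x/sin²x = (1 - cos²x)/sin²x = sin²x/sin²x = 1 = LHS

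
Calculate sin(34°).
sin(34°) = 0.5592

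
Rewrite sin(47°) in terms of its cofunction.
sin(47°) = cos(90° - 47°) = cos(43°)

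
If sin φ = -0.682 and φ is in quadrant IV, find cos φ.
cos φ = 0.7314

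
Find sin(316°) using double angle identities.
sin(316°) = 2 sin 158° cos 158° = -0.6947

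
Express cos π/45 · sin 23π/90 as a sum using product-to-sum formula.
cos π/45 sin 23π/90 = (1/2)[sin(π/45+23π/90) - sin(π/45-23π/90)]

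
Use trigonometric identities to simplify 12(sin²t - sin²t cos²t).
12(sin²t - sin²t cos²t) = 12(sin⁴t) (using Factoring)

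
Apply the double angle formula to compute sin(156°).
sin(156°) = 2 sin 78° cos 78° = 0.4067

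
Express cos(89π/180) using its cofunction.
cos(89π/180) = sin(π/2 - 89π/180) = sin(π/180)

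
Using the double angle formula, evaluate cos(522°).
cos(522°) = cos²261° - sin²261° = -0.9511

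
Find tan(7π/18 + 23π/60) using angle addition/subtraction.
tan(7π/18 + 23π/60) = (tan 7π/18 + tan 23π/60)/(1 - tan 7π/18 tan 23π/60) = -0.8693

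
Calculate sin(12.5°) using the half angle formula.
sin(12.5°) = √((1 - cos 25°)/2) = 0.2164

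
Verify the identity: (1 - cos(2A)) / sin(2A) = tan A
LHS = 2sin²A / (2 sin A cos A) = sin A/cos A = tan A = RHS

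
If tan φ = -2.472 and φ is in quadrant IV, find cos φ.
cos φ = 0.375 (using tan²φ + 1 = sec²φ)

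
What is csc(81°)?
csc(81°) = 1.012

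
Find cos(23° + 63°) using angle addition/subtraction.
cos(23° + 63°) = cos 23° cos 63° - sin 23° sin 63° = 0.06976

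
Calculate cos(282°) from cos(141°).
cos(282°) = 2cos²141° - 1 = 0.2079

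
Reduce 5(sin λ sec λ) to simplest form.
5(sin λ sec λ) = 5(tan λ) (using Reciprocal + quotient)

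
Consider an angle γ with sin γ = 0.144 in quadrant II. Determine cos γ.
cos γ = ±√(1 - sin²γ) = -0.9896 (negative in QII)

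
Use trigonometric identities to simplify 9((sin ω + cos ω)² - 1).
9((sin ω + cos ω)² - 1) = 9(sin(2ω)) (using Pythagorean + double angle)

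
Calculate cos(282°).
cos(282°) = 0.2079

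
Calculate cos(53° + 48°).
cos(53° + 48°) = cos 53° cos 48° - sin 53° sin 48° = -0.1908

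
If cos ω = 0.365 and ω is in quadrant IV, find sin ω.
sin ω = -0.931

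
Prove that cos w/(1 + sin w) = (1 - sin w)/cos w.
RHS = (1 - sin w)(1 + sin w) / (cos w(1 + sin w)) = (1 - sin²w) / (cos w(1 + sin w)) = cos²w / (cos w(1 + sin w)) = cos w/(1 + sin w) = LHS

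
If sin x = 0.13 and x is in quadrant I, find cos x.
cos x = 0.9915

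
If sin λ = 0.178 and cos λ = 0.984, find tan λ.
tan λ = sin λ / cos λ = 0.1809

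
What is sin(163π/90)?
sin(163π/90) = -0.5592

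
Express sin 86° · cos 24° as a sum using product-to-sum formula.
sin 86° cos 24° = (1/2)[sin(86°+24°) + sin(86°-24°)]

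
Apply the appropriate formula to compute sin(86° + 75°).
sin(86° + 75°) = sin 86° cos 75° + cos 86° sin 75° = 0.3256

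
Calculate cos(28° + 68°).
cos(28° + 68°) = cos 28° cos 68° - sin 28° sin 68° = -0.1045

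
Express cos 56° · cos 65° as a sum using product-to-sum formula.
cos 56° cos 65° = (1/2)[cos(56°-65°) + cos(56°+65°)]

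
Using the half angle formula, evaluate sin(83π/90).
sin(83π/90) = √((1 - cos 83π/45)/2) = 0.2419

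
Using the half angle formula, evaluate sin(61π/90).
sin(61π/90) = √((1 - cos 61π/45)/2) = 0.848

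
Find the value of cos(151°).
cos(151°) = -0.8746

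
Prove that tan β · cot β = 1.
LHS = (sin β/cos β) · (cos β/sin β) = 1 = RHS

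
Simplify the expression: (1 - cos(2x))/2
(1 - cos(2x))/2 = sin²x (using Power reduction)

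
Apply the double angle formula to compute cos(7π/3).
cos(7π/3) = cos²7π/6 - sin²7π/6 = 1/2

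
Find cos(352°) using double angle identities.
cos(352°) = cos²176° - sin²176° = 0.9903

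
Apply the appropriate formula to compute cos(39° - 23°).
cos(39° - 23°) = cos 39° cos 23° + sin 39° sin 23° = 0.9613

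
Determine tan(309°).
tan(309°) = -1.235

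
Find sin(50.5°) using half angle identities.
sin(50.5°) = √((1 - cos 101°)/2) = 0.7716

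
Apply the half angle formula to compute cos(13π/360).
cos(13π/360) = √((1 + cos 13π/180)/2) = 0.9936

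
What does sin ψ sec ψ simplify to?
sin ψ sec ψ = tan ψ (using Reciprocal + quotient)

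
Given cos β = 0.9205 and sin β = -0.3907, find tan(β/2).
tan(β/2) = sin β / (1 + cos β) = -0.2034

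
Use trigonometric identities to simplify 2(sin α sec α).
2(sin α sec α) = 2(tan α) (using Reciprocal + quotient)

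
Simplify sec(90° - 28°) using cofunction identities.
sec(90° - 28°) = csc(28°)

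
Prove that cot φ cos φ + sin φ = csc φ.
LHS = cos²φ/sin φ + sin φ = (cos²φ + sin²φ)/sin φ = 1/sin φ = csc φ = RHS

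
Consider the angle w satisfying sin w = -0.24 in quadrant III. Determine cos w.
cos w = ±√(1 - sin²w) = -0.9708 (negative in QIII)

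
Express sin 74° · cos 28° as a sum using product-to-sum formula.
sin 74° cos 28° = (1/2)[sin(74°+28°) + sin(74°-28°)]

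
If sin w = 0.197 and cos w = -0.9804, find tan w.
tan w = sin w / cos w = -0.2009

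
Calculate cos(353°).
cos(353°) = 0.9925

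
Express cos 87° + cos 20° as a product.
cos 87° + cos 20° = 2 cos(53.5°) cos(33.5°)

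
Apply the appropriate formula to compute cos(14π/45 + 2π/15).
cos(14π/45 + 2π/15) = cos 14π/45 cos 2π/15 - sin 14π/45 sin 2π/15 = 0.1736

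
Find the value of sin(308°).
sin(308°) = -0.788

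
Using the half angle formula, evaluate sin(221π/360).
sin(221π/360) = √((1 - cos 221π/180)/2) = 0.9367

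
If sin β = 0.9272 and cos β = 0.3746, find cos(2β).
cos(2β) = cos²β - sin²β = -0.7194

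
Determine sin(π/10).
sin(π/10) = 0.309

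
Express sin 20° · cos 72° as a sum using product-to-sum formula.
sin 20° cos 72° = (1/2)[sin(20°+72°) + sin(20°-72°)]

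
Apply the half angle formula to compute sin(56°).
sin(56°) = √((1 - cos 112°)/2) = 0.829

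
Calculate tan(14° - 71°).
tan(14° - 71°) = (tan 14° - tan 71°)/(1 + tan 14° tan 71°) = -1.54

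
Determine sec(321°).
sec(321°) = 1.287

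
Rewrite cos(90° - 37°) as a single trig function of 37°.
cos(90° - 37°) = sin(37°)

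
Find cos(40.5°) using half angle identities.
cos(40.5°) = √((1 + cos 81°)/2) = 0.7604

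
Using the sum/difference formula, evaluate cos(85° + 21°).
cos(85° + 21°) = cos 85° cos 21° - sin 85° sin 21° = -0.2756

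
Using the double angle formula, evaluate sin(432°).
sin(432°) = 2 sin 216° cos 216° = 0.9511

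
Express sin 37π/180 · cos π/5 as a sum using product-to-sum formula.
sin 37π/180 cos π/5 = (1/2)[sin(37π/180+π/5) + sin(37π/180-π/5)]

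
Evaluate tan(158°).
tan(158°) = -0.404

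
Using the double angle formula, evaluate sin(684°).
sin(684°) = 2 sin 342° cos 342° = -0.5878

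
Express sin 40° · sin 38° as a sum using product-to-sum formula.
sin 40° sin 38° = (1/2)[cos(40°-38°) - cos(40°+38°)]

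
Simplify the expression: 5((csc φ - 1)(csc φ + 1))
5((csc φ - 1)(csc φ + 1)) = 5(cot²φ) (using Diff. of squares)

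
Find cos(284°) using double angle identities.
cos(284°) = cos²142° - sin²142° = 0.2419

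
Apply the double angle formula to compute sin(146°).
sin(146°) = 2 sin 73° cos 73° = 0.5592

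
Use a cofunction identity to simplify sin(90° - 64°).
sin(90° - 64°) = cos(64°)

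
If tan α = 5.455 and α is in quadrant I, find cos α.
cos α = 0.1803 (using tan²α + 1 = sec²α)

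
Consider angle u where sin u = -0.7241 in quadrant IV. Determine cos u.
cos u = √(1 - sin²u) = 0.6897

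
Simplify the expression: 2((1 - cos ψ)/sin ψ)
2((1 - cos ψ)/sin ψ) = 2(tan(ψ/2)) (using Half angle)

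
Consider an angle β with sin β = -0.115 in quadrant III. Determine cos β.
cos β = ±√(1 - sin²β) = -0.9934 (negative in QIII)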